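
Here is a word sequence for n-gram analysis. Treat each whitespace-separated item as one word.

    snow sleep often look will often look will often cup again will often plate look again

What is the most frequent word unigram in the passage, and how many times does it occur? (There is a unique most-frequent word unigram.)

"often", 4 times

Unigram frequencies (highest first):
  often: 4
  look: 3
  will: 3
  again: 2
  snow: 1
  sleep: 1
  … (2 more, each ≤ 1)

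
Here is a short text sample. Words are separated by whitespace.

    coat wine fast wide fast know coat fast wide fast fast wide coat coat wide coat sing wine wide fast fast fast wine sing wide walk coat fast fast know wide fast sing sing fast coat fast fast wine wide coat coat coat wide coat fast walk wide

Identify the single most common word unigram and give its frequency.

"fast", 15 times

Unigram frequencies (highest first):
  fast: 15
  coat: 11
  wide: 10
  wine: 4
  sing: 4
  know: 2
  … (1 more, each ≤ 2)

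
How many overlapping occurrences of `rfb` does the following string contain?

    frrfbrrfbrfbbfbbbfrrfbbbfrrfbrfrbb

Sliding a length-3 window over the 34 characters (32 positions):
  position 3–5: rfb
  position 7–9: rfb
  position 10–12: rfb
  position 20–22: rfb
  position 27–29: rfb

5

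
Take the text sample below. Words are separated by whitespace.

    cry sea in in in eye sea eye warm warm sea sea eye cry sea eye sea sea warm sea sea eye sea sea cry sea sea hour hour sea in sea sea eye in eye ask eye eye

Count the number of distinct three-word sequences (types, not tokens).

39 tokens → 37 trigram windows in total.
Repeated trigrams (each contributes count−1 duplicates):
  sea sea eye: 3
  eye sea sea: 2
  sea eye sea: 2
  warm sea sea: 2
5 duplicate windows → 37 − 5 = 32 distinct.

32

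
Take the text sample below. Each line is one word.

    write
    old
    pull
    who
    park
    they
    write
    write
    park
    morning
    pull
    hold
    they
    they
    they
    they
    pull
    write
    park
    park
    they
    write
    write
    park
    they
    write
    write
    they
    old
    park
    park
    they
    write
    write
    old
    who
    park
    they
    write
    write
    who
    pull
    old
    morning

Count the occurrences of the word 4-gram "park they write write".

Scanning the 41 overlapping 4-gram windows for "park they write write":
  position 5–8: park they write write
  position 20–23: park they write write
  position 24–27: park they write write
  position 31–34: park they write write
  position 37–40: park they write write

5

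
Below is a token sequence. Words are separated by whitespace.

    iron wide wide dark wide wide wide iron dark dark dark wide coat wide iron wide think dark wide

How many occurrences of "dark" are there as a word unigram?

Scanning the 19 tokens for "dark":
  position 4: dark
  position 9: dark
  position 10: dark
  position 11: dark
  position 18: dark

5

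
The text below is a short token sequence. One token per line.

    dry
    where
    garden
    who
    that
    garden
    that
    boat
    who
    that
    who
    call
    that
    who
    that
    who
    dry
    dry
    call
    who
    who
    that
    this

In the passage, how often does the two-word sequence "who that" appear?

4

Scanning the 22 overlapping bigram windows for "who that":
  position 4–5: who that
  position 9–10: who that
  position 14–15: who that
  position 21–22: who that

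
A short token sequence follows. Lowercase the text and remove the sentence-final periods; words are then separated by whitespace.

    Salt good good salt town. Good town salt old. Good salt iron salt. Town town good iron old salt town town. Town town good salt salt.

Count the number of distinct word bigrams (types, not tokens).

26 tokens → 25 bigram windows in total.
Repeated bigrams (each contributes count−1 duplicates):
  town town: 4
  good salt: 3
  salt town: 3
  town good: 3
9 duplicate windows → 25 − 9 = 16 distinct.

16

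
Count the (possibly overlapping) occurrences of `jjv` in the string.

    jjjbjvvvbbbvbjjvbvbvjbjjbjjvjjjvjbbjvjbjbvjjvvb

Sliding a length-3 window over the 47 characters (45 positions):
  position 14–16: jjv
  position 26–28: jjv
  position 30–32: jjv
  position 43–45: jjv

4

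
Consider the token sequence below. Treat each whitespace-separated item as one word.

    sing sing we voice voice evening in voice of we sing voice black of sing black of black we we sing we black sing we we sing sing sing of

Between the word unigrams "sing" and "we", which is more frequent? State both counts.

"sing" (9 vs 7)

"sing": 9 occurrences
"we": 7 occurrences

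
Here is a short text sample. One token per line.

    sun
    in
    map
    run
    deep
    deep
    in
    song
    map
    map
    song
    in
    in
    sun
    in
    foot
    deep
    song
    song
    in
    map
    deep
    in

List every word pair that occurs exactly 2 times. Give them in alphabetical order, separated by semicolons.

deep in; in map; song in; sun in

Bigram counts meeting the condition (exactly 2 times):
  deep in: 2
  in map: 2
  song in: 2
  sun in: 2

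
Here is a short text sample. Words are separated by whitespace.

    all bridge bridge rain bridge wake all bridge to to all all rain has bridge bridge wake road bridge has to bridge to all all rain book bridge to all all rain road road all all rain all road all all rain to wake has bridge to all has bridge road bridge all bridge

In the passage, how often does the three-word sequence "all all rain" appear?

Scanning the 52 overlapping trigram windows for "all all rain":
  position 11–13: all all rain
  position 24–26: all all rain
  position 30–32: all all rain
  position 35–37: all all rain
  position 40–42: all all rain

5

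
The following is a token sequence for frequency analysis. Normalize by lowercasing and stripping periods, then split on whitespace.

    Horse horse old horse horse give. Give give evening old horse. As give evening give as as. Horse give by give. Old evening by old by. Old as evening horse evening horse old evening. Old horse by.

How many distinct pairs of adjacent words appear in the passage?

25

37 tokens → 36 bigram windows in total.
Repeated bigrams (each contributes count−1 duplicates):
  old horse: 3
  by old: 2
  evening horse: 2
  evening old: 2
  give evening: 2
  give give: 2
  horse give: 2
  horse horse: 2
  … (2 more repeated)
11 duplicate windows → 36 − 11 = 25 distinct.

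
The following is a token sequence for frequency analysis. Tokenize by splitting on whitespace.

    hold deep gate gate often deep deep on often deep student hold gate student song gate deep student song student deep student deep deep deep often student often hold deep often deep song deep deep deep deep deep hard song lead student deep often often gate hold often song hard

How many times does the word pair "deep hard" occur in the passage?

Scanning the 49 overlapping bigram windows for "deep hard":
  position 38–39: deep hard

1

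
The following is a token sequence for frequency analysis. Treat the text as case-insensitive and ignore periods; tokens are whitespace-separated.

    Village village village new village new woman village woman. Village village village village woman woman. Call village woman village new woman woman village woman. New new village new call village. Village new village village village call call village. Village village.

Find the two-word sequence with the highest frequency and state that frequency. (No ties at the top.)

"village village", 10 times

Bigram frequencies (highest first):
  village village: 10
  village new: 5
  woman village: 4
  village woman: 4
  new village: 3
  call village: 3
  … (8 more, each ≤ 2)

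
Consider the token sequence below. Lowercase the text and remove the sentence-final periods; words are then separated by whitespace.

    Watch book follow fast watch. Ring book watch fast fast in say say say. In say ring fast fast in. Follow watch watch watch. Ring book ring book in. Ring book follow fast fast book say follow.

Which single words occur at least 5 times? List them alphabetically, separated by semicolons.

Unigram counts meeting the condition (at least 5 times):
  book: 6
  fast: 7
  ring: 5
  say: 5
  watch: 6

book; fast; ring; say; watch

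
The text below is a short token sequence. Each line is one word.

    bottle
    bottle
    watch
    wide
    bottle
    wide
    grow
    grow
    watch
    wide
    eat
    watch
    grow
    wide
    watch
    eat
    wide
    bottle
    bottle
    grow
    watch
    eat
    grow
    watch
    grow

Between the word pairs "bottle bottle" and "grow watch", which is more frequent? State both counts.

"bottle bottle": 2 occurrences
"grow watch": 3 occurrences

"grow watch" (3 vs 2)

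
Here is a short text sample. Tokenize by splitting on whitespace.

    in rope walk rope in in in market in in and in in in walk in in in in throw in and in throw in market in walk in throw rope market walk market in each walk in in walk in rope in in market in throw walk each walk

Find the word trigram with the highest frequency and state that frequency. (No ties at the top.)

Trigram frequencies (highest first):
  in in in: 4
  in market in: 3
  in walk in: 3
  rope in in: 2
  in in market: 2
  in and in: 2
  … (29 more, each ≤ 2)

"in in in", 4 times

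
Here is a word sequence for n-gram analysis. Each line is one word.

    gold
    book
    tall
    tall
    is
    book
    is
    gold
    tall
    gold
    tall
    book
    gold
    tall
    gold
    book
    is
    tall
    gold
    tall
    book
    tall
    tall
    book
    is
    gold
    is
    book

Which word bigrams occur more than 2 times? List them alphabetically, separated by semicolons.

Bigram counts meeting the condition (more than 2 times):
  book is: 3
  gold tall: 4
  tall book: 3
  tall gold: 3

book is; gold tall; tall book; tall gold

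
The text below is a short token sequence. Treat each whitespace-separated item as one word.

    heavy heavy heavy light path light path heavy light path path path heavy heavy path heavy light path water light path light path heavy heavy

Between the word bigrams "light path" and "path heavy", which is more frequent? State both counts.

"light path": 6 occurrences
"path heavy": 4 occurrences

"light path" (6 vs 4)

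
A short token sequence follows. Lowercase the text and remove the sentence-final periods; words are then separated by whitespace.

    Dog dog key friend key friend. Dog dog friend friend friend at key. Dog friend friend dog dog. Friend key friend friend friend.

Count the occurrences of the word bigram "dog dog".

3

Scanning the 22 overlapping bigram windows for "dog dog":
  position 1–2: dog dog
  position 7–8: dog dog
  position 17–18: dog dog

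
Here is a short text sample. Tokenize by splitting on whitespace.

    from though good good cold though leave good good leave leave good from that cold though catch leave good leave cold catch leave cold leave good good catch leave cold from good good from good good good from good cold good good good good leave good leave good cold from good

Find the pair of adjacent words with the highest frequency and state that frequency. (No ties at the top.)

"good good", 9 times

Bigram frequencies (highest first):
  good good: 9
  leave good: 6
  good leave: 4
  from good: 4
  good cold: 3
  good from: 3
  … (15 more, each ≤ 3)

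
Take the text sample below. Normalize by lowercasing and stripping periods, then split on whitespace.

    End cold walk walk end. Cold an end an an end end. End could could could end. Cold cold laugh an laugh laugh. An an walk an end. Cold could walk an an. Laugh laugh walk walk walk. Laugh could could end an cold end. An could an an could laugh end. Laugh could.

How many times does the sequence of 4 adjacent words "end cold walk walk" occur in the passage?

1

Scanning the 51 overlapping 4-gram windows for "end cold walk walk":
  position 1–4: end cold walk walk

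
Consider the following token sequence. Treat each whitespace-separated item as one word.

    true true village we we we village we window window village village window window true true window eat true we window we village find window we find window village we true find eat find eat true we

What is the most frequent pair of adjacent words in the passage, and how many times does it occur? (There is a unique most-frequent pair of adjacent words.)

"village we", 3 times

Bigram frequencies (highest first):
  village we: 3
  true true: 2
  we we: 2
  we village: 2
  we window: 2
  window window: 2
  … (17 more, each ≤ 2)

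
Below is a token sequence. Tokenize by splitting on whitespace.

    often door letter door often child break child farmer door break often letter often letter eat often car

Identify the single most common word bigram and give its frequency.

"often letter", 2 times

Bigram frequencies (highest first):
  often letter: 2
  often door: 1
  door letter: 1
  letter door: 1
  door often: 1
  often child: 1
  … (10 more, each ≤ 1)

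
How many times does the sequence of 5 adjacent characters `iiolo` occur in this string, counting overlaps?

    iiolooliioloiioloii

Sliding a length-5 window over the 19 characters (15 positions):
  position 1–5: iiolo
  position 8–12: iiolo
  position 13–17: iiolo

3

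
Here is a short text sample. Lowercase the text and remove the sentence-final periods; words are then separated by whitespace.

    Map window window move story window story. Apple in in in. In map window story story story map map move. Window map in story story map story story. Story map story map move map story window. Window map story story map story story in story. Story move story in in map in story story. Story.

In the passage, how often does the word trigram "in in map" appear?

2

Scanning the 53 overlapping trigram windows for "in in map":
  position 11–13: in in map
  position 49–51: in in map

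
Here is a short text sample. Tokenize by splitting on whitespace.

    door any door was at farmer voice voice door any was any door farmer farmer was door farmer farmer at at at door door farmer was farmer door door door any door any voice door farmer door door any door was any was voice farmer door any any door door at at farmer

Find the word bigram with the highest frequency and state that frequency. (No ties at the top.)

Bigram frequencies (highest first):
  door any: 6
  any door: 5
  door door: 5
  door farmer: 4
  at at: 3
  farmer door: 3
  … (19 more, each ≤ 2)

"door any", 6 times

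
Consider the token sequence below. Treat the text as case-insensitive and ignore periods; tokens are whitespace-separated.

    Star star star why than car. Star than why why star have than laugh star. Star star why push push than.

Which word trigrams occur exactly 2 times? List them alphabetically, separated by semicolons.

star star star; star star why

Trigram counts meeting the condition (exactly 2 times):
  star star star: 2
  star star why: 2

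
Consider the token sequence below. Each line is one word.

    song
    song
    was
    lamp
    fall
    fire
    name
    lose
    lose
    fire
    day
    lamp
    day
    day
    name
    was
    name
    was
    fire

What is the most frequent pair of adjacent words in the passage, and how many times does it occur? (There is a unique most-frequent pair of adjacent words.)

Bigram frequencies (highest first):
  name was: 2
  song song: 1
  song was: 1
  was lamp: 1
  lamp fall: 1
  fall fire: 1
  … (11 more, each ≤ 1)

"name was", 2 times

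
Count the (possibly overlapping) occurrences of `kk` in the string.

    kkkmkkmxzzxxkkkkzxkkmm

Sliding a length-2 window over the 22 characters (21 positions):
  position 1–2: kk
  position 2–3: kk
  position 5–6: kk
  position 13–14: kk
  position 14–15: kk
  position 15–16: kk
  position 19–20: kk

7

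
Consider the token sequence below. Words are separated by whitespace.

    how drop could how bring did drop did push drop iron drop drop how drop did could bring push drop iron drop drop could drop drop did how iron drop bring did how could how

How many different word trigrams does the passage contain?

30

35 tokens → 33 trigram windows in total.
Repeated trigrams (each contributes count−1 duplicates):
  drop iron drop: 2
  iron drop drop: 2
  push drop iron: 2
3 duplicate windows → 33 − 3 = 30 distinct.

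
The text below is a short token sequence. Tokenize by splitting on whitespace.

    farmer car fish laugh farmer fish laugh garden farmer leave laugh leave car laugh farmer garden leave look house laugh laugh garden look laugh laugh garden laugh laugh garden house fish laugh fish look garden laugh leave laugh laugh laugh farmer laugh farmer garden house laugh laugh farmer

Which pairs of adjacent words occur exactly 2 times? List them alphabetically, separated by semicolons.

farmer garden; garden house; garden laugh; house laugh; laugh leave; leave laugh

Bigram counts meeting the condition (exactly 2 times):
  farmer garden: 2
  garden house: 2
  garden laugh: 2
  house laugh: 2
  laugh leave: 2
  leave laugh: 2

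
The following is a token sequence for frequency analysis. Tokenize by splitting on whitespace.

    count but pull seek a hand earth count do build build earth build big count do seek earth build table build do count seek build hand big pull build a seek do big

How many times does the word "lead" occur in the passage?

0

Scanning the 33 tokens for "lead":
  (none found)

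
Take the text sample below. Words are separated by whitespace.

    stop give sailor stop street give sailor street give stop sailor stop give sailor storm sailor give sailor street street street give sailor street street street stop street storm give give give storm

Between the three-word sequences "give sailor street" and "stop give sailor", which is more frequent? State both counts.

"give sailor street": 3 occurrences
"stop give sailor": 2 occurrences

"give sailor street" (3 vs 2)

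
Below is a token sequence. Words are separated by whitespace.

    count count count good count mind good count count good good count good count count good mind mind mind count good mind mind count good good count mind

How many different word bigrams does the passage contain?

9

28 tokens → 27 bigram windows in total.
Repeated bigrams (each contributes count−1 duplicates):
  count good: 6
  good count: 5
  count count: 4
  mind mind: 3
  count mind: 2
  good good: 2
  good mind: 2
  mind count: 2
18 duplicate windows → 27 − 18 = 9 distinct.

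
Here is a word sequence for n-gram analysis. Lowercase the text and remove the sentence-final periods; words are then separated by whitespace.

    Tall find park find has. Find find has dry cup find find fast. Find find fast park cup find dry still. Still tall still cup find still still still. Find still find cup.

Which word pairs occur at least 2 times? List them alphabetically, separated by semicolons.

cup find; find fast; find find; find has; find still; still find; still still

Bigram counts meeting the condition (at least 2 times):
  cup find: 3
  find fast: 2
  find find: 3
  find has: 2
  find still: 2
  still find: 2
  still still: 3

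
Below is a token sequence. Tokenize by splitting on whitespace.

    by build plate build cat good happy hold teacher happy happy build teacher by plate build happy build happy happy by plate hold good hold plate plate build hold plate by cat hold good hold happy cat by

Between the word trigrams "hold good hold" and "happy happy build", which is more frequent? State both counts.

"hold good hold" (2 vs 1)

"hold good hold": 2 occurrences
"happy happy build": 1 occurrence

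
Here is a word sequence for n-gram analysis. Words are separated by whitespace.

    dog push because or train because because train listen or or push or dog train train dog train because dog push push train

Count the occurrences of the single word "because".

4

Scanning the 23 tokens for "because":
  position 3: because
  position 6: because
  position 7: because
  position 19: because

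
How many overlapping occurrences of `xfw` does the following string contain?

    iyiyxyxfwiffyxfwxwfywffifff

Sliding a length-3 window over the 27 characters (25 positions):
  position 7–9: xfw
  position 14–16: xfw

2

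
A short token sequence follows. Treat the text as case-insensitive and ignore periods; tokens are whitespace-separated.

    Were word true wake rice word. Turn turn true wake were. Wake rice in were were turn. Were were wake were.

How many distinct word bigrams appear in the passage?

21 tokens → 20 bigram windows in total.
Repeated bigrams (each contributes count−1 duplicates):
  true wake: 2
  wake rice: 2
  wake were: 2
  were wake: 2
  were were: 2
5 duplicate windows → 20 − 5 = 15 distinct.

15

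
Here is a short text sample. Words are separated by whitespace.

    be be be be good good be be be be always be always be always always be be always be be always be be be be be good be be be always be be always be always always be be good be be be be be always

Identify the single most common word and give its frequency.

Unigram frequencies (highest first):
  be: 32
  always: 11
  good: 4

"be", 32 times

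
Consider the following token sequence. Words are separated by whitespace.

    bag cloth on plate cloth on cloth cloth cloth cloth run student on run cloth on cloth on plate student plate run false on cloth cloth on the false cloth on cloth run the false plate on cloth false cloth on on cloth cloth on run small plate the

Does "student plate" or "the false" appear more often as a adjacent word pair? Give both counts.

"student plate": 1 occurrence
"the false": 2 occurrences

"the false" (2 vs 1)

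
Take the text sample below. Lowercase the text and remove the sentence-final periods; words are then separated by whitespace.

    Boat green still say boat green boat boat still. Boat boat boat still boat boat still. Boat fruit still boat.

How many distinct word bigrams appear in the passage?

20 tokens → 19 bigram windows in total.
Repeated bigrams (each contributes count−1 duplicates):
  boat boat: 4
  still boat: 4
  boat still: 3
  boat green: 2
9 duplicate windows → 19 − 9 = 10 distinct.

10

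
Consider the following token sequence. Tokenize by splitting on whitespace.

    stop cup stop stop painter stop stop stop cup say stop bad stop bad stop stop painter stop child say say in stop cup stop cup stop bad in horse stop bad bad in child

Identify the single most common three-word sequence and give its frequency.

Trigram frequencies (highest first):
  stop cup stop: 3
  stop stop painter: 2
  stop painter stop: 2
  stop bad stop: 2
  cup stop stop: 1
  painter stop stop: 1
  … (22 more, each ≤ 1)

"stop cup stop", 3 times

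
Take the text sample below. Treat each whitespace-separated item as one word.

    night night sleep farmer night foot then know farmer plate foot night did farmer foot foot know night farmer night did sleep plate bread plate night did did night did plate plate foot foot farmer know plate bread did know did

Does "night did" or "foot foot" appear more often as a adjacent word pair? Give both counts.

"night did": 4 occurrences
"foot foot": 2 occurrences

"night did" (4 vs 2)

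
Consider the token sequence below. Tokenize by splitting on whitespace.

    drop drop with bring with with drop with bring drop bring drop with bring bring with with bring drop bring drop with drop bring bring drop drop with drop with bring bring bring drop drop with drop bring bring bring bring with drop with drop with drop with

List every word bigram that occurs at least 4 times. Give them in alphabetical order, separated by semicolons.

bring bring; bring drop; drop bring; drop with; with bring; with drop

Bigram counts meeting the condition (at least 4 times):
  bring bring: 7
  bring drop: 6
  drop bring: 4
  drop with: 10
  with bring: 5
  with drop: 7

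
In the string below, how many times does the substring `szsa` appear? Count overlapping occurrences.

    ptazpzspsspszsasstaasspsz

Sliding a length-4 window over the 25 characters (22 positions):
  position 12–15: szsa

1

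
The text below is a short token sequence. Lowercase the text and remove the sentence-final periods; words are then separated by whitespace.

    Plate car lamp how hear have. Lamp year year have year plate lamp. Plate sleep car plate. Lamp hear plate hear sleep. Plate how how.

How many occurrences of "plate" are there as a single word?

Scanning the 25 tokens for "plate":
  position 1: plate
  position 12: plate
  position 14: plate
  position 17: plate
  position 20: plate
  position 23: plate

6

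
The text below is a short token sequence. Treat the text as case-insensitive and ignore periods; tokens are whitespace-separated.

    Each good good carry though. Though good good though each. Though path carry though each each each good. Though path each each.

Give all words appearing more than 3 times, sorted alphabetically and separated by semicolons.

Unigram counts meeting the condition (more than 3 times):
  each: 7
  good: 5
  though: 6

each; good; though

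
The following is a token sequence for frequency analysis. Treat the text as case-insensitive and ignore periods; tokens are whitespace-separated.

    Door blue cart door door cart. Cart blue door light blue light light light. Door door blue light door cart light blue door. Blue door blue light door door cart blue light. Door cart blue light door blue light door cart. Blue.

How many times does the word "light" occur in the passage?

10

Scanning the 42 tokens for "light":
  position 10: light
  position 12: light
  position 13: light
  position 14: light
  position 18: light
  position 21: light
  position 27: light
  position 32: light
  position 36: light
  position 39: light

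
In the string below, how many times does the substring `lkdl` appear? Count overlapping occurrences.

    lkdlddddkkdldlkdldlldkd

2

Sliding a length-4 window over the 23 characters (20 positions):
  position 1–4: lkdl
  position 14–17: lkdl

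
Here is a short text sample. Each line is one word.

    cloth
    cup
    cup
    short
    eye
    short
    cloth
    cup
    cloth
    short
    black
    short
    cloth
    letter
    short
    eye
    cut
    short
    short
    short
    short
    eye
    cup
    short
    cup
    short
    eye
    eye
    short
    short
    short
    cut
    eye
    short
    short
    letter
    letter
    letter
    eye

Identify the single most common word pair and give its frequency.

"short short", 6 times

Bigram frequencies (highest first):
  short short: 6
  short eye: 4
  cup short: 3
  eye short: 3
  cloth cup: 2
  short cloth: 2
  … (17 more, each ≤ 2)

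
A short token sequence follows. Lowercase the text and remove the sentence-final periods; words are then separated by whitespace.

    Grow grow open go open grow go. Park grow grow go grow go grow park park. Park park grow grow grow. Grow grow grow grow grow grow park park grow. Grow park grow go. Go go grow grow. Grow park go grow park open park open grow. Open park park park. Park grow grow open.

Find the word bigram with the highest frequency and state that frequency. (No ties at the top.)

Bigram frequencies (highest first):
  grow grow: 14
  park park: 7
  park grow: 5
  grow park: 5
  grow go: 4
  go grow: 4
  … (9 more, each ≤ 3)

"grow grow", 14 times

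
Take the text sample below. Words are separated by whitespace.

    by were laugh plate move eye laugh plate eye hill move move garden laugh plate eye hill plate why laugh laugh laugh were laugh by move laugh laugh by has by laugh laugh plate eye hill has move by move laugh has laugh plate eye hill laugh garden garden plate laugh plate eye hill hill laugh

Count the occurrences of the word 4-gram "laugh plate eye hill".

5

Scanning the 53 overlapping 4-gram windows for "laugh plate eye hill":
  position 7–10: laugh plate eye hill
  position 14–17: laugh plate eye hill
  position 33–36: laugh plate eye hill
  position 43–46: laugh plate eye hill
  position 51–54: laugh plate eye hill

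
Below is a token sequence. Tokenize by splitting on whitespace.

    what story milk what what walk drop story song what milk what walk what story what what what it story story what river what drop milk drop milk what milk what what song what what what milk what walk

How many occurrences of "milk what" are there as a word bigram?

Scanning the 38 overlapping bigram windows for "milk what":
  position 3–4: milk what
  position 11–12: milk what
  position 28–29: milk what
  position 30–31: milk what
  position 37–38: milk what

5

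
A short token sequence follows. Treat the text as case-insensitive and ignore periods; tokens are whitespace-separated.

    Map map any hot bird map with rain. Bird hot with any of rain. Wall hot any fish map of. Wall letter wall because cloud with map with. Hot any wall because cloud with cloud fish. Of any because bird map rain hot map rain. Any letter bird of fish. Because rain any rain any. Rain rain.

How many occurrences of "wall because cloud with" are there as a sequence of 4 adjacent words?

2

Scanning the 54 overlapping 4-gram windows for "wall because cloud with":
  position 23–26: wall because cloud with
  position 31–34: wall because cloud with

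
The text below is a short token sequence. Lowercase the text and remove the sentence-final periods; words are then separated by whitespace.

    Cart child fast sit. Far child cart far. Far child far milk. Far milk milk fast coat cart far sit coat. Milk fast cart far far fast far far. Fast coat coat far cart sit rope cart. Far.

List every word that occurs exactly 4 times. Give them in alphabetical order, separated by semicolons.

coat; milk

Unigram counts meeting the condition (exactly 4 times):
  coat: 4
  milk: 4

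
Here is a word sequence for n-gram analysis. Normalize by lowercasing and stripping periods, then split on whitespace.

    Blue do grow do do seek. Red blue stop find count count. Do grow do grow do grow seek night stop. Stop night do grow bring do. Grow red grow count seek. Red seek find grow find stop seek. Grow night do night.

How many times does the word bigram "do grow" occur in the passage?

Scanning the 42 overlapping bigram windows for "do grow":
  position 2–3: do grow
  position 13–14: do grow
  position 15–16: do grow
  position 17–18: do grow
  position 24–25: do grow
  position 27–28: do grow

6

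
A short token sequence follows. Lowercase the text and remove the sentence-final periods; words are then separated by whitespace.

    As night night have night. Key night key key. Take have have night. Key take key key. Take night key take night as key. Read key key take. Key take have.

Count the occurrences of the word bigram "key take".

Scanning the 30 overlapping bigram windows for "key take":
  position 9–10: key take
  position 14–15: key take
  position 17–18: key take
  position 20–21: key take
  position 27–28: key take
  position 29–30: key take

6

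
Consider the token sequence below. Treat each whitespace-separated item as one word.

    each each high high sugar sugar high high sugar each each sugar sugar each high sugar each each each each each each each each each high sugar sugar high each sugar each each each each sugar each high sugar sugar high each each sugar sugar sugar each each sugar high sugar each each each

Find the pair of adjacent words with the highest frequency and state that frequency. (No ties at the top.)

"each each", 17 times

Bigram frequencies (highest first):
  each each: 17
  sugar each: 7
  high sugar: 6
  sugar sugar: 6
  each sugar: 5
  each high: 4
  … (3 more, each ≤ 4)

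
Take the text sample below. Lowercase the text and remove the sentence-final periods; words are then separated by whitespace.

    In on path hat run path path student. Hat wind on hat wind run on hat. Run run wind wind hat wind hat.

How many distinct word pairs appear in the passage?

17

23 tokens → 22 bigram windows in total.
Repeated bigrams (each contributes count−1 duplicates):
  hat wind: 3
  hat run: 2
  on hat: 2
  wind hat: 2
5 duplicate windows → 22 − 5 = 17 distinct.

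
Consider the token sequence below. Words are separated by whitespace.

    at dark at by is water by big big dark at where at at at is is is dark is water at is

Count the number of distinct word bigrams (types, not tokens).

17

23 tokens → 22 bigram windows in total.
Repeated bigrams (each contributes count−1 duplicates):
  at at: 2
  at is: 2
  dark at: 2
  is is: 2
  is water: 2
5 duplicate windows → 22 − 5 = 17 distinct.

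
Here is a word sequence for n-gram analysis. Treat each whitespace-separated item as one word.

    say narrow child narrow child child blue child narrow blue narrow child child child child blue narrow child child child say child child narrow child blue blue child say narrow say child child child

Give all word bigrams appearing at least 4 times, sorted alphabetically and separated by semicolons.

Bigram counts meeting the condition (at least 4 times):
  child child: 9
  narrow child: 5

child child; narrow child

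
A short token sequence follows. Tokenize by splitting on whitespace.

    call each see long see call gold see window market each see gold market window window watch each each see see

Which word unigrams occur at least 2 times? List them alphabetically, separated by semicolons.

call; each; gold; market; see; window

Unigram counts meeting the condition (at least 2 times):
  call: 2
  each: 4
  gold: 2
  market: 2
  see: 6
  window: 3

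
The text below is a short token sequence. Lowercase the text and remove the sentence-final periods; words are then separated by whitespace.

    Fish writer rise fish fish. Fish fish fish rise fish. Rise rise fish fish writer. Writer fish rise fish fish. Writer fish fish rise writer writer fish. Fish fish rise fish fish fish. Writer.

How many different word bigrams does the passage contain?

34 tokens → 33 bigram windows in total.
Repeated bigrams (each contributes count−1 duplicates):
  fish fish: 11
  fish rise: 5
  rise fish: 5
  fish writer: 4
  writer fish: 3
  writer writer: 2
24 duplicate windows → 33 − 24 = 9 distinct.

9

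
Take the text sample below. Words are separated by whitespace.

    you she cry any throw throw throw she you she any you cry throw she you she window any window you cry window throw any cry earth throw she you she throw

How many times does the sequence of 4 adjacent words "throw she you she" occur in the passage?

3

Scanning the 29 overlapping 4-gram windows for "throw she you she":
  position 7–10: throw she you she
  position 14–17: throw she you she
  position 28–31: throw she you she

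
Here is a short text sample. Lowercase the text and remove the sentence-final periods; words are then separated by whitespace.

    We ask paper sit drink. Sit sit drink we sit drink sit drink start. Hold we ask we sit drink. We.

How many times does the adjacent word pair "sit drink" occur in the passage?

Scanning the 20 overlapping bigram windows for "sit drink":
  position 4–5: sit drink
  position 7–8: sit drink
  position 10–11: sit drink
  position 12–13: sit drink
  position 19–20: sit drink

5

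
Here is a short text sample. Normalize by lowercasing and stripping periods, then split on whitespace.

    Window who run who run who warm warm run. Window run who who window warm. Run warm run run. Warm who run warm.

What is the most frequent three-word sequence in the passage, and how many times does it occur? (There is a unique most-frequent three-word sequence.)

"who run who", 2 times

Trigram frequencies (highest first):
  who run who: 2
  window who run: 1
  run who run: 1
  run who warm: 1
  who warm warm: 1
  warm warm run: 1
  … (14 more, each ≤ 1)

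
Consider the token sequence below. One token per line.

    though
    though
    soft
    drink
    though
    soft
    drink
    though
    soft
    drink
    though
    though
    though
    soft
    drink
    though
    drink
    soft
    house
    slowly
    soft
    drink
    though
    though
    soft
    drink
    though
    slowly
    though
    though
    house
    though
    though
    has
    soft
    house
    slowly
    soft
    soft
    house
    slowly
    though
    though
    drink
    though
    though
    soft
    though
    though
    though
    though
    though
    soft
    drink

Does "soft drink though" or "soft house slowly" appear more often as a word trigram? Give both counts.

"soft drink though": 6 occurrences
"soft house slowly": 3 occurrences

"soft drink though" (6 vs 3)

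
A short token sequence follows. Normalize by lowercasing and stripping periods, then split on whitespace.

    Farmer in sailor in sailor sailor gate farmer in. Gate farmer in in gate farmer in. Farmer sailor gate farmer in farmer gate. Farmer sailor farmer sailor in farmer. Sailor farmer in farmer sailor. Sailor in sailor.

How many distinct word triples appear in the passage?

37 tokens → 35 trigram windows in total.
Repeated trigrams (each contributes count−1 duplicates):
  gate farmer in: 4
  farmer in farmer: 3
  in farmer sailor: 3
  farmer sailor farmer: 2
  in gate farmer: 2
  sailor gate farmer: 2
  sailor in sailor: 2
11 duplicate windows → 35 − 11 = 24 distinct.

24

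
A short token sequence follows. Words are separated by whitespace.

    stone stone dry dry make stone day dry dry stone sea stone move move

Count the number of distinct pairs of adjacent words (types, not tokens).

14 tokens → 13 bigram windows in total.
Repeated bigrams (each contributes count−1 duplicates):
  dry dry: 2
1 duplicate windows → 13 − 1 = 12 distinct.

12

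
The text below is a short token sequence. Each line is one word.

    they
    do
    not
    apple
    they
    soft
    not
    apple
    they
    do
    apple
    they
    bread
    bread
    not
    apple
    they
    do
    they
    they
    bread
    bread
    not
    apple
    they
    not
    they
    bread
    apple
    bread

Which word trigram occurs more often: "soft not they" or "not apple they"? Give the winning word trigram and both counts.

"soft not they": 0 occurrences
"not apple they": 4 occurrences

"not apple they" (4 vs 0)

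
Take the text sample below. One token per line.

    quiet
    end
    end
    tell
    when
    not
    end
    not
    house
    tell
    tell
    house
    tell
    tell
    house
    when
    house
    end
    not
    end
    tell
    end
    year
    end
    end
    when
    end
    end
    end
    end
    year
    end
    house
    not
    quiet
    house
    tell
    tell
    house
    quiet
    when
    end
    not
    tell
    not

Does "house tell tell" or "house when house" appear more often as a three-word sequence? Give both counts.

"house tell tell": 3 occurrences
"house when house": 1 occurrence

"house tell tell" (3 vs 1)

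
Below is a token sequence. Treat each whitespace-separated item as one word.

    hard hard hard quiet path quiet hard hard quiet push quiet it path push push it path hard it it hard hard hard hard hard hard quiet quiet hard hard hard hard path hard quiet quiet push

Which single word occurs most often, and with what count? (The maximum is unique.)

"hard", 17 times

Unigram frequencies (highest first):
  hard: 17
  quiet: 8
  path: 4
  push: 4
  it: 4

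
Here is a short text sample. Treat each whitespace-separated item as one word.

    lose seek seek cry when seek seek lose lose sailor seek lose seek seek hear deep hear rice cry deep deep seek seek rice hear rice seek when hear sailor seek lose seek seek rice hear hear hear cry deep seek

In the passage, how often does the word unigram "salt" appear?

0

Scanning the 41 tokens for "salt":
  (none found)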